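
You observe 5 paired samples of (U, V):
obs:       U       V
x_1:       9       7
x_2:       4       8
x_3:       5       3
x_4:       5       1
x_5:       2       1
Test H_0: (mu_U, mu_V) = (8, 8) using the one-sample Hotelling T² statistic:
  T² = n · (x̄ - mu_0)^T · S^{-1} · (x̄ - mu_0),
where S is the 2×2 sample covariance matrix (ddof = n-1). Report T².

Step 1 — sample mean vector:
  mean(U) = (9 + 4 + 5 + 5 + 2) / 5 = 25/5 = 5
  mean(V) = (7 + 8 + 3 + 1 + 1) / 5 = 20/5 = 4
  x̄ = (5, 4),  deviation x̄ - mu_0 = (5, 4) - (8, 8) = (-3, -4).

Step 2 — sample covariance matrix, S[i,j] = (1/(n-1)) · Σ_k (x_{k,i} - mean_i) · (x_{k,j} - mean_j), divisor n-1 = 4:
  S[U,U] = ((4)·(4) + (-1)·(-1) + (0)·(0) + (0)·(0) + (-3)·(-3)) / 4 = 26/4 = 6.5
  S[U,V] = ((4)·(3) + (-1)·(4) + (0)·(-1) + (0)·(-3) + (-3)·(-3)) / 4 = 17/4 = 4.25
  S[V,V] = ((3)·(3) + (4)·(4) + (-1)·(-1) + (-3)·(-3) + (-3)·(-3)) / 4 = 44/4 = 11
  S = [[6.5, 4.25],
 [4.25, 11]].

Step 3 — invert S. det(S) = 6.5·11 - (4.25)² = 53.4375.
  S^{-1} = (1/det) · [[d, -b], [-b, a]] = [[0.2058, -0.0795],
 [-0.0795, 0.1216]].

Step 4 — quadratic form (x̄ - mu_0)^T · S^{-1} · (x̄ - mu_0):
  S^{-1} · (x̄ - mu_0) = (-0.2994, -0.248),
  (x̄ - mu_0)^T · [...] = (-3)·(-0.2994) + (-4)·(-0.248) = 1.8901.

Step 5 — scale by n: T² = 5 · 1.8901 = 9.4503.

T² ≈ 9.4503


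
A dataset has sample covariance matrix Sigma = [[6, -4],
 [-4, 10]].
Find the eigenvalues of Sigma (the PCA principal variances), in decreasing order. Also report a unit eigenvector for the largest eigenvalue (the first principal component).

Step 1 — characteristic polynomial of 2×2 Sigma:
  det(Sigma - λI) = λ² - trace · λ + det = 0.
  trace = 6 + 10 = 16, det = 6·10 - (-4)² = 44.
Step 2 — discriminant:
  Δ = trace² - 4·det = 256 - 176 = 80.
Step 3 — eigenvalues:
  λ = (trace ± √Δ)/2 = (16 ± 8.9443)/2,
  λ_1 = 12.4721,  λ_2 = 3.5279.

Step 4 — unit eigenvector for λ_1: solve (Sigma - λ_1 I)v = 0. First row:
  (6 - 12.4721)·v_x + (-4)·v_y = 0, i.e. (-6.4721)·v_x + (-4)·v_y = 0,
  so v ∝ (b, λ_1 - a) = (-4, 6.4721); multiply by -1 so the first entry is positive: u = (4, -6.4721).
  ||u|| = √((4)² + (-6.4721)²) = √(57.8885) ≈ 7.6085,
  v_1 = u/||u|| ≈ (0.5257, -0.8507) (||v_1|| = 1).

λ_1 = 12.4721,  λ_2 = 3.5279;  v_1 ≈ (0.5257, -0.8507)


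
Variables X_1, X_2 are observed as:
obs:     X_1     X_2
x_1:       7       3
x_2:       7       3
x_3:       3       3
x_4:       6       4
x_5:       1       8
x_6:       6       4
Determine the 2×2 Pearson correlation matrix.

Step 1 — column means:
  mean(X_1) = (7 + 7 + 3 + 6 + 1 + 6) / 6 = 30/6 = 5
  mean(X_2) = (3 + 3 + 3 + 4 + 8 + 4) / 6 = 25/6 = 4.1667

Step 2 — sample variances and covariances s[i,j] = (1/(n-1)) · Σ_k (x_{k,i} - mean_i) · (x_{k,j} - mean_j), with n-1 = 5:
  s[X_1,X_1] = ((2)·(2) + (2)·(2) + (-2)·(-2) + (1)·(1) + (-4)·(-4) + (1)·(1)) / 5 = 30/5 = 6
  s[X_1,X_2] = ((2)·(-1.1667) + (2)·(-1.1667) + (-2)·(-1.1667) + (1)·(-0.1667) + (-4)·(3.8333) + (1)·(-0.1667)) / 5 = -18/5 = -3.6
  s[X_2,X_2] = ((-1.1667)·(-1.1667) + (-1.1667)·(-1.1667) + (-1.1667)·(-1.1667) + (-0.1667)·(-0.1667) + (3.8333)·(3.8333) + (-0.1667)·(-0.1667)) / 5 = 18.8333/5 = 3.7667
  Sample standard deviations s_i = √(s[i,i]):
  s(X_1) = √(6) = 2.4495
  s(X_2) = √(3.7667) = 1.9408

Step 3 — r_{ij} = s_{ij} / (s_i · s_j):
  r[X_1,X_1] = 1 (diagonal).
  r[X_1,X_2] = -3.6 / (2.4495 · 1.9408) = -3.6 / 4.7539 = -0.7573
  r[X_2,X_2] = 1 (diagonal).

R is symmetric with unit diagonal. Assembling:

R = [[1, -0.7573],
 [-0.7573, 1]]


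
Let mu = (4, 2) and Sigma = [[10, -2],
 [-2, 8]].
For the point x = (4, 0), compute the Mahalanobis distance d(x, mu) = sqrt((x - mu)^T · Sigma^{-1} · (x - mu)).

Step 1 — centre the observation: (x - mu) = (0, -2).

Step 2 — invert Sigma. det(Sigma) = 10·8 - (-2)² = 76.
  Sigma^{-1} = (1/det) · [[d, -b], [-b, a]] = [[0.1053, 0.0263],
 [0.0263, 0.1316]].

Step 3 — form the quadratic (x - mu)^T · Sigma^{-1} · (x - mu):
  Sigma^{-1} · (x - mu) = (-0.0526, -0.2632).
  (x - mu)^T · [Sigma^{-1} · (x - mu)] = (0)·(-0.0526) + (-2)·(-0.2632) = 0.5263.

Step 4 — take square root: d = √(0.5263) ≈ 0.7255.

d(x, mu) = √(0.5263) ≈ 0.7255


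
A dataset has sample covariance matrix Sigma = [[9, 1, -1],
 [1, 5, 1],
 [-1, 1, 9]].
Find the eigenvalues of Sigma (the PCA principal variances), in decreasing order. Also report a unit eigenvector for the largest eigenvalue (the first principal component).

Step 1 — characteristic polynomial p(λ) = det(λI - Sigma) = λ³ - tr·λ² + c_1·λ - det, where tr = trace, c_1 = sum of the principal 2×2 minors, det = det(Sigma):
  tr = 9 + 5 + 9 = 23,
  c_1 = (9·5 - (1)²) + (9·9 - (-1)²) + (5·9 - (1)²) = 44 + 80 + 44 = 168,
  det = 9·(5·9 - (1)²) - (1)·((1)·9 - (1)·(-1)) + (-1)·((1)·(1) - 5·(-1)) = 9·(44) - (1)·(10) + (-1)·(6) = 380.
  So p(λ) = λ³ - 23λ² + 168λ - 380.
Step 2 — look for an integer root (rational root theorem: any rational root is an integer divisor of 380). Testing λ = 10:
  p(10) = 1000 - 2300 + 1680 - 380 = 0  ✓
  Dividing out (λ - 10): p(λ) = (λ - 10)(λ² - 13λ + 38).
Step 3 — remaining eigenvalues from the quadratic λ² - 13λ + 38 = 0:
  Δ = 13² - 4·38 = 169 - 152 = 17,  λ = (13 ± √17)/2 = (13 ± 4.1231)/2 ≈ 8.5616 or 4.4384.
  Sorted: λ_1 = 10,  λ_2 = 8.5616,  λ_3 = 4.4384  (check: sum = 23 = tr ✓).

Step 4 — unit eigenvector for λ_1 = 10: v spans the null space of (Sigma - λ_1 I), whose rows are
  r_1 = (-1, 1, -1),  r_2 = (1, -5, 1),  r_3 = (-1, 1, -1).
  v is orthogonal to every row, so take v ∝ r_1 × r_2 = ((1)·(1) - (-1)·(-5), (-1)·(1) - (-1)·(1), (-1)·(-5) - (1)·(1)) = (-4, 0, 4).
  Rescale (divide by 4; multiply by -1 so the first nonzero entry is positive): u = (1, 0, -1).
  ||u|| = √((1)² + (0)² + (-1)²) = √(2) ≈ 1.4142,  v_1 = u/||u|| ≈ (0.7071, 0, -0.7071) (||v_1|| = 1).

λ_1 = 10,  λ_2 = 8.5616,  λ_3 = 4.4384;  v_1 ≈ (0.7071, 0, -0.7071)


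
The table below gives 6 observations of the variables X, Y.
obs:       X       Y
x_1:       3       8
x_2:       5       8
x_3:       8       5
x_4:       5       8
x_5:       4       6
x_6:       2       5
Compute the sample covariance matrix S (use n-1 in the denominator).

Step 1 — column means:
  mean(X) = (3 + 5 + 8 + 5 + 4 + 2) / 6 = 27/6 = 4.5
  mean(Y) = (8 + 8 + 5 + 8 + 6 + 5) / 6 = 40/6 = 6.6667

Step 2 — sample covariance S[i,j] = (1/(n-1)) · Σ_k (x_{k,i} - mean_i) · (x_{k,j} - mean_j), with n-1 = 5.
  S[X,X] = ((-1.5)·(-1.5) + (0.5)·(0.5) + (3.5)·(3.5) + (0.5)·(0.5) + (-0.5)·(-0.5) + (-2.5)·(-2.5)) / 5 = 21.5/5 = 4.3
  S[X,Y] = ((-1.5)·(1.3333) + (0.5)·(1.3333) + (3.5)·(-1.6667) + (0.5)·(1.3333) + (-0.5)·(-0.6667) + (-2.5)·(-1.6667)) / 5 = -2/5 = -0.4
  S[Y,Y] = ((1.3333)·(1.3333) + (1.3333)·(1.3333) + (-1.6667)·(-1.6667) + (1.3333)·(1.3333) + (-0.6667)·(-0.6667) + (-1.6667)·(-1.6667)) / 5 = 11.3333/5 = 2.2667

S is symmetric (S[j,i] = S[i,j]). Assembling:

S = [[4.3, -0.4],
 [-0.4, 2.2667]]


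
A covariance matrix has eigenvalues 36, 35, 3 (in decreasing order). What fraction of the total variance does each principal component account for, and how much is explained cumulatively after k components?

Step 1 — total variance = trace(Sigma) = Σ λ_i = 36 + 35 + 3 = 74.

Step 2 — fraction explained by component i = λ_i / Σ λ:
  PC1: 36/74 = 0.4865
  PC2: 35/74 = 0.473
  PC3: 3/74 = 0.0405

Step 3 — cumulative fraction after k components = (λ_1 + ... + λ_k) / Σ λ:
  k = 1: 36/74 = 0.4865
  k = 2: (36 + 35)/74 = 71/74 = 0.9595
  k = 3: (36 + 35 + 3)/74 = 74/74 = 1

Summary (fraction, with percent):

explained: PC1 0.4865 (48.65%), PC2 0.473 (47.3%), PC3 0.0405 (4.05%);  cumulative: 0.4865, 0.9595, 1


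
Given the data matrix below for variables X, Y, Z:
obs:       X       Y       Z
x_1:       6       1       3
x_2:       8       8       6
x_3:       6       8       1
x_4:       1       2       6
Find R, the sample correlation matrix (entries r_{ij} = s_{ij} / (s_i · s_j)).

Step 1 — column means:
  mean(X) = (6 + 8 + 6 + 1) / 4 = 21/4 = 5.25
  mean(Y) = (1 + 8 + 8 + 2) / 4 = 19/4 = 4.75
  mean(Z) = (3 + 6 + 1 + 6) / 4 = 16/4 = 4

Step 2 — sample variances and covariances s[i,j] = (1/(n-1)) · Σ_k (x_{k,i} - mean_i) · (x_{k,j} - mean_j), with n-1 = 3:
  s[X,X] = ((0.75)·(0.75) + (2.75)·(2.75) + (0.75)·(0.75) + (-4.25)·(-4.25)) / 3 = 26.75/3 = 8.9167
  s[X,Y] = ((0.75)·(-3.75) + (2.75)·(3.25) + (0.75)·(3.25) + (-4.25)·(-2.75)) / 3 = 20.25/3 = 6.75
  s[X,Z] = ((0.75)·(-1) + (2.75)·(2) + (0.75)·(-3) + (-4.25)·(2)) / 3 = -6/3 = -2
  s[Y,Y] = ((-3.75)·(-3.75) + (3.25)·(3.25) + (3.25)·(3.25) + (-2.75)·(-2.75)) / 3 = 42.75/3 = 14.25
  s[Y,Z] = ((-3.75)·(-1) + (3.25)·(2) + (3.25)·(-3) + (-2.75)·(2)) / 3 = -5/3 = -1.6667
  s[Z,Z] = ((-1)·(-1) + (2)·(2) + (-3)·(-3) + (2)·(2)) / 3 = 18/3 = 6
  Sample standard deviations s_i = √(s[i,i]):
  s(X) = √(8.9167) = 2.9861
  s(Y) = √(14.25) = 3.7749
  s(Z) = √(6) = 2.4495

Step 3 — r_{ij} = s_{ij} / (s_i · s_j):
  r[X,X] = 1 (diagonal).
  r[X,Y] = 6.75 / (2.9861 · 3.7749) = 6.75 / 11.2722 = 0.5988
  r[X,Z] = -2 / (2.9861 · 2.4495) = -2 / 7.3144 = -0.2734
  r[Y,Y] = 1 (diagonal).
  r[Y,Z] = -1.6667 / (3.7749 · 2.4495) = -1.6667 / 9.2466 = -0.1802
  r[Z,Z] = 1 (diagonal).

R is symmetric with unit diagonal. Assembling:

R = [[1, 0.5988, -0.2734],
 [0.5988, 1, -0.1802],
 [-0.2734, -0.1802, 1]]


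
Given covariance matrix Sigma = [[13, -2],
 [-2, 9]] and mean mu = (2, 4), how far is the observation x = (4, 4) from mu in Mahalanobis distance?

Step 1 — centre the observation: (x - mu) = (2, 0).

Step 2 — invert Sigma. det(Sigma) = 13·9 - (-2)² = 113.
  Sigma^{-1} = (1/det) · [[d, -b], [-b, a]] = [[0.0796, 0.0177],
 [0.0177, 0.115]].

Step 3 — form the quadratic (x - mu)^T · Sigma^{-1} · (x - mu):
  Sigma^{-1} · (x - mu) = (0.1593, 0.0354).
  (x - mu)^T · [Sigma^{-1} · (x - mu)] = (2)·(0.1593) + (0)·(0.0354) = 0.3186.

Step 4 — take square root: d = √(0.3186) ≈ 0.5644.

d(x, mu) = √(0.3186) ≈ 0.5644


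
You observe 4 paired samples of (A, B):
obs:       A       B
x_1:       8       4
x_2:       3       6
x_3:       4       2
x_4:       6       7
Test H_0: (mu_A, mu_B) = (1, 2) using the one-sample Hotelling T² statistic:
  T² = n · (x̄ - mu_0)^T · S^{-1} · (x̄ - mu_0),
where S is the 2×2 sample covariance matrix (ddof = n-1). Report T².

Step 1 — sample mean vector:
  mean(A) = (8 + 3 + 4 + 6) / 4 = 21/4 = 5.25
  mean(B) = (4 + 6 + 2 + 7) / 4 = 19/4 = 4.75
  x̄ = (5.25, 4.75),  deviation x̄ - mu_0 = (5.25, 4.75) - (1, 2) = (4.25, 2.75).

Step 2 — sample covariance matrix, S[i,j] = (1/(n-1)) · Σ_k (x_{k,i} - mean_i) · (x_{k,j} - mean_j), divisor n-1 = 3:
  S[A,A] = ((2.75)·(2.75) + (-2.25)·(-2.25) + (-1.25)·(-1.25) + (0.75)·(0.75)) / 3 = 14.75/3 = 4.9167
  S[A,B] = ((2.75)·(-0.75) + (-2.25)·(1.25) + (-1.25)·(-2.75) + (0.75)·(2.25)) / 3 = 0.25/3 = 0.0833
  S[B,B] = ((-0.75)·(-0.75) + (1.25)·(1.25) + (-2.75)·(-2.75) + (2.25)·(2.25)) / 3 = 14.75/3 = 4.9167
  S = [[4.9167, 0.0833],
 [0.0833, 4.9167]].

Step 3 — invert S. det(S) = 4.9167·4.9167 - (0.0833)² = 24.1667.
  S^{-1} = (1/det) · [[d, -b], [-b, a]] = [[0.2034, -0.0034],
 [-0.0034, 0.2034]].

Step 4 — quadratic form (x̄ - mu_0)^T · S^{-1} · (x̄ - mu_0):
  S^{-1} · (x̄ - mu_0) = (0.8552, 0.5448),
  (x̄ - mu_0)^T · [...] = (4.25)·(0.8552) + (2.75)·(0.5448) = 5.1328.

Step 5 — scale by n: T² = 4 · 5.1328 = 20.531.

T² ≈ 20.531


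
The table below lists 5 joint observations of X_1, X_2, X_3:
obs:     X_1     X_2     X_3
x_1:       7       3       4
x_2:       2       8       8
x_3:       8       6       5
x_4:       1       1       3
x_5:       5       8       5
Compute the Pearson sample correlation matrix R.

Step 1 — column means:
  mean(X_1) = (7 + 2 + 8 + 1 + 5) / 5 = 23/5 = 4.6
  mean(X_2) = (3 + 8 + 6 + 1 + 8) / 5 = 26/5 = 5.2
  mean(X_3) = (4 + 8 + 5 + 3 + 5) / 5 = 25/5 = 5

Step 2 — sample variances and covariances s[i,j] = (1/(n-1)) · Σ_k (x_{k,i} - mean_i) · (x_{k,j} - mean_j), with n-1 = 4:
  s[X_1,X_1] = ((2.4)·(2.4) + (-2.6)·(-2.6) + (3.4)·(3.4) + (-3.6)·(-3.6) + (0.4)·(0.4)) / 4 = 37.2/4 = 9.3
  s[X_1,X_2] = ((2.4)·(-2.2) + (-2.6)·(2.8) + (3.4)·(0.8) + (-3.6)·(-4.2) + (0.4)·(2.8)) / 4 = 6.4/4 = 1.6
  s[X_1,X_3] = ((2.4)·(-1) + (-2.6)·(3) + (3.4)·(0) + (-3.6)·(-2) + (0.4)·(0)) / 4 = -3/4 = -0.75
  s[X_2,X_2] = ((-2.2)·(-2.2) + (2.8)·(2.8) + (0.8)·(0.8) + (-4.2)·(-4.2) + (2.8)·(2.8)) / 4 = 38.8/4 = 9.7
  s[X_2,X_3] = ((-2.2)·(-1) + (2.8)·(3) + (0.8)·(0) + (-4.2)·(-2) + (2.8)·(0)) / 4 = 19/4 = 4.75
  s[X_3,X_3] = ((-1)·(-1) + (3)·(3) + (0)·(0) + (-2)·(-2) + (0)·(0)) / 4 = 14/4 = 3.5
  Sample standard deviations s_i = √(s[i,i]):
  s(X_1) = √(9.3) = 3.0496
  s(X_2) = √(9.7) = 3.1145
  s(X_3) = √(3.5) = 1.8708

Step 3 — r_{ij} = s_{ij} / (s_i · s_j):
  r[X_1,X_1] = 1 (diagonal).
  r[X_1,X_2] = 1.6 / (3.0496 · 3.1145) = 1.6 / 9.4979 = 0.1685
  r[X_1,X_3] = -0.75 / (3.0496 · 1.8708) = -0.75 / 5.7053 = -0.1315
  r[X_2,X_2] = 1 (diagonal).
  r[X_2,X_3] = 4.75 / (3.1145 · 1.8708) = 4.75 / 5.8267 = 0.8152
  r[X_3,X_3] = 1 (diagonal).

R is symmetric with unit diagonal. Assembling:

R = [[1, 0.1685, -0.1315],
 [0.1685, 1, 0.8152],
 [-0.1315, 0.8152, 1]]


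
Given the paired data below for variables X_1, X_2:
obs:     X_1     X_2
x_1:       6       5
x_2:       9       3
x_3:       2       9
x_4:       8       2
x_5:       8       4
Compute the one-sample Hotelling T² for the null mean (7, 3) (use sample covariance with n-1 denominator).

Step 1 — sample mean vector:
  mean(X_1) = (6 + 9 + 2 + 8 + 8) / 5 = 33/5 = 6.6
  mean(X_2) = (5 + 3 + 9 + 2 + 4) / 5 = 23/5 = 4.6
  x̄ = (6.6, 4.6),  deviation x̄ - mu_0 = (6.6, 4.6) - (7, 3) = (-0.4, 1.6).

Step 2 — sample covariance matrix, S[i,j] = (1/(n-1)) · Σ_k (x_{k,i} - mean_i) · (x_{k,j} - mean_j), divisor n-1 = 4:
  S[X_1,X_1] = ((-0.6)·(-0.6) + (2.4)·(2.4) + (-4.6)·(-4.6) + (1.4)·(1.4) + (1.4)·(1.4)) / 4 = 31.2/4 = 7.8
  S[X_1,X_2] = ((-0.6)·(0.4) + (2.4)·(-1.6) + (-4.6)·(4.4) + (1.4)·(-2.6) + (1.4)·(-0.6)) / 4 = -28.8/4 = -7.2
  S[X_2,X_2] = ((0.4)·(0.4) + (-1.6)·(-1.6) + (4.4)·(4.4) + (-2.6)·(-2.6) + (-0.6)·(-0.6)) / 4 = 29.2/4 = 7.3
  S = [[7.8, -7.2],
 [-7.2, 7.3]].

Step 3 — invert S. det(S) = 7.8·7.3 - (-7.2)² = 5.1.
  S^{-1} = (1/det) · [[d, -b], [-b, a]] = [[1.4314, 1.4118],
 [1.4118, 1.5294]].

Step 4 — quadratic form (x̄ - mu_0)^T · S^{-1} · (x̄ - mu_0):
  S^{-1} · (x̄ - mu_0) = (1.6863, 1.8824),
  (x̄ - mu_0)^T · [...] = (-0.4)·(1.6863) + (1.6)·(1.8824) = 2.3373.

Step 5 — scale by n: T² = 5 · 2.3373 = 11.6863.

T² ≈ 11.6863


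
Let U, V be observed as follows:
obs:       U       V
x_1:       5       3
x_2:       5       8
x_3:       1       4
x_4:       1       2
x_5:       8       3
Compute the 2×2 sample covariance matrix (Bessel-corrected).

Step 1 — column means:
  mean(U) = (5 + 5 + 1 + 1 + 8) / 5 = 20/5 = 4
  mean(V) = (3 + 8 + 4 + 2 + 3) / 5 = 20/5 = 4

Step 2 — sample covariance S[i,j] = (1/(n-1)) · Σ_k (x_{k,i} - mean_i) · (x_{k,j} - mean_j), with n-1 = 4.
  S[U,U] = ((1)·(1) + (1)·(1) + (-3)·(-3) + (-3)·(-3) + (4)·(4)) / 4 = 36/4 = 9
  S[U,V] = ((1)·(-1) + (1)·(4) + (-3)·(0) + (-3)·(-2) + (4)·(-1)) / 4 = 5/4 = 1.25
  S[V,V] = ((-1)·(-1) + (4)·(4) + (0)·(0) + (-2)·(-2) + (-1)·(-1)) / 4 = 22/4 = 5.5

S is symmetric (S[j,i] = S[i,j]). Assembling:

S = [[9, 1.25],
 [1.25, 5.5]]


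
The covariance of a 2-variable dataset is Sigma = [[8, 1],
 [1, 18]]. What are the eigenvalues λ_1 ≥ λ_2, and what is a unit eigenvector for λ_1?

Step 1 — characteristic polynomial of 2×2 Sigma:
  det(Sigma - λI) = λ² - trace · λ + det = 0.
  trace = 8 + 18 = 26, det = 8·18 - (1)² = 143.
Step 2 — discriminant:
  Δ = trace² - 4·det = 676 - 572 = 104.
Step 3 — eigenvalues:
  λ = (trace ± √Δ)/2 = (26 ± 10.198)/2,
  λ_1 = 18.099,  λ_2 = 7.901.

Step 4 — unit eigenvector for λ_1: solve (Sigma - λ_1 I)v = 0. First row:
  (8 - 18.099)·v_x + (1)·v_y = 0, i.e. (-10.099)·v_x + (1)·v_y = 0,
  so v ∝ (b, λ_1 - a) = (1, 10.099) = u.
  ||u|| = √((1)² + (10.099)²) = √(102.9902) ≈ 10.1484,
  v_1 = u/||u|| ≈ (0.0985, 0.9951) (||v_1|| = 1).

λ_1 = 18.099,  λ_2 = 7.901;  v_1 ≈ (0.0985, 0.9951)


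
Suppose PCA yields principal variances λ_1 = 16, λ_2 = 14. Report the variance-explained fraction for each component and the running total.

Step 1 — total variance = trace(Sigma) = Σ λ_i = 16 + 14 = 30.

Step 2 — fraction explained by component i = λ_i / Σ λ:
  PC1: 16/30 = 0.5333
  PC2: 14/30 = 0.4667

Step 3 — cumulative fraction after k components = (λ_1 + ... + λ_k) / Σ λ:
  k = 1: 16/30 = 0.5333
  k = 2: (16 + 14)/30 = 30/30 = 1

Summary (fraction, with percent):

explained: PC1 0.5333 (53.33%), PC2 0.4667 (46.67%);  cumulative: 0.5333, 1


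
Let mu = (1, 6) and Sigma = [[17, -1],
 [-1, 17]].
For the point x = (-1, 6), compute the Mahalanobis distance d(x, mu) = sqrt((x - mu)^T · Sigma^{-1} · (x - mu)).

Step 1 — centre the observation: (x - mu) = (-2, 0).

Step 2 — invert Sigma. det(Sigma) = 17·17 - (-1)² = 288.
  Sigma^{-1} = (1/det) · [[d, -b], [-b, a]] = [[0.059, 0.0035],
 [0.0035, 0.059]].

Step 3 — form the quadratic (x - mu)^T · Sigma^{-1} · (x - mu):
  Sigma^{-1} · (x - mu) = (-0.1181, -0.0069).
  (x - mu)^T · [Sigma^{-1} · (x - mu)] = (-2)·(-0.1181) + (0)·(-0.0069) = 0.2361.

Step 4 — take square root: d = √(0.2361) ≈ 0.4859.

d(x, mu) = √(0.2361) ≈ 0.4859


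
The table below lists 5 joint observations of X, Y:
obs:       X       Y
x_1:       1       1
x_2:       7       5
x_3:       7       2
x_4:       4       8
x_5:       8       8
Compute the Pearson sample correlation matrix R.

Step 1 — column means:
  mean(X) = (1 + 7 + 7 + 4 + 8) / 5 = 27/5 = 5.4
  mean(Y) = (1 + 5 + 2 + 8 + 8) / 5 = 24/5 = 4.8

Step 2 — sample variances and covariances s[i,j] = (1/(n-1)) · Σ_k (x_{k,i} - mean_i) · (x_{k,j} - mean_j), with n-1 = 4:
  s[X,X] = ((-4.4)·(-4.4) + (1.6)·(1.6) + (1.6)·(1.6) + (-1.4)·(-1.4) + (2.6)·(2.6)) / 4 = 33.2/4 = 8.3
  s[X,Y] = ((-4.4)·(-3.8) + (1.6)·(0.2) + (1.6)·(-2.8) + (-1.4)·(3.2) + (2.6)·(3.2)) / 4 = 16.4/4 = 4.1
  s[Y,Y] = ((-3.8)·(-3.8) + (0.2)·(0.2) + (-2.8)·(-2.8) + (3.2)·(3.2) + (3.2)·(3.2)) / 4 = 42.8/4 = 10.7
  Sample standard deviations s_i = √(s[i,i]):
  s(X) = √(8.3) = 2.881
  s(Y) = √(10.7) = 3.2711

Step 3 — r_{ij} = s_{ij} / (s_i · s_j):
  r[X,X] = 1 (diagonal).
  r[X,Y] = 4.1 / (2.881 · 3.2711) = 4.1 / 9.4239 = 0.4351
  r[Y,Y] = 1 (diagonal).

R is symmetric with unit diagonal. Assembling:

R = [[1, 0.4351],
 [0.4351, 1]]


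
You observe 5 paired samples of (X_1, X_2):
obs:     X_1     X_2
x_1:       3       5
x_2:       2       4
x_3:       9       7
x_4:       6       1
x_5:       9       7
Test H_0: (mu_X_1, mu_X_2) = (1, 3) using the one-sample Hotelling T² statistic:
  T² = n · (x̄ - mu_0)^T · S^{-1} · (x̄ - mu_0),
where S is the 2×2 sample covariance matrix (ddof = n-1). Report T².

Step 1 — sample mean vector:
  mean(X_1) = (3 + 2 + 9 + 6 + 9) / 5 = 29/5 = 5.8
  mean(X_2) = (5 + 4 + 7 + 1 + 7) / 5 = 24/5 = 4.8
  x̄ = (5.8, 4.8),  deviation x̄ - mu_0 = (5.8, 4.8) - (1, 3) = (4.8, 1.8).

Step 2 — sample covariance matrix, S[i,j] = (1/(n-1)) · Σ_k (x_{k,i} - mean_i) · (x_{k,j} - mean_j), divisor n-1 = 4:
  S[X_1,X_1] = ((-2.8)·(-2.8) + (-3.8)·(-3.8) + (3.2)·(3.2) + (0.2)·(0.2) + (3.2)·(3.2)) / 4 = 42.8/4 = 10.7
  S[X_1,X_2] = ((-2.8)·(0.2) + (-3.8)·(-0.8) + (3.2)·(2.2) + (0.2)·(-3.8) + (3.2)·(2.2)) / 4 = 15.8/4 = 3.95
  S[X_2,X_2] = ((0.2)·(0.2) + (-0.8)·(-0.8) + (2.2)·(2.2) + (-3.8)·(-3.8) + (2.2)·(2.2)) / 4 = 24.8/4 = 6.2
  S = [[10.7, 3.95],
 [3.95, 6.2]].

Step 3 — invert S. det(S) = 10.7·6.2 - (3.95)² = 50.7375.
  S^{-1} = (1/det) · [[d, -b], [-b, a]] = [[0.1222, -0.0779],
 [-0.0779, 0.2109]].

Step 4 — quadratic form (x̄ - mu_0)^T · S^{-1} · (x̄ - mu_0):
  S^{-1} · (x̄ - mu_0) = (0.4464, 0.0059),
  (x̄ - mu_0)^T · [...] = (4.8)·(0.4464) + (1.8)·(0.0059) = 2.1534.

Step 5 — scale by n: T² = 5 · 2.1534 = 10.7672.

T² ≈ 10.7672


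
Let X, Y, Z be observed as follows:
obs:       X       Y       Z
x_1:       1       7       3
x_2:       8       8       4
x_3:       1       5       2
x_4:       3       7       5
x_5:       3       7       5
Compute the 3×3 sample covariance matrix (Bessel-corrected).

Step 1 — column means:
  mean(X) = (1 + 8 + 1 + 3 + 3) / 5 = 16/5 = 3.2
  mean(Y) = (7 + 8 + 5 + 7 + 7) / 5 = 34/5 = 6.8
  mean(Z) = (3 + 4 + 2 + 5 + 5) / 5 = 19/5 = 3.8

Step 2 — sample covariance S[i,j] = (1/(n-1)) · Σ_k (x_{k,i} - mean_i) · (x_{k,j} - mean_j), with n-1 = 4.
  S[X,X] = ((-2.2)·(-2.2) + (4.8)·(4.8) + (-2.2)·(-2.2) + (-0.2)·(-0.2) + (-0.2)·(-0.2)) / 4 = 32.8/4 = 8.2
  S[X,Y] = ((-2.2)·(0.2) + (4.8)·(1.2) + (-2.2)·(-1.8) + (-0.2)·(0.2) + (-0.2)·(0.2)) / 4 = 9.2/4 = 2.3
  S[X,Z] = ((-2.2)·(-0.8) + (4.8)·(0.2) + (-2.2)·(-1.8) + (-0.2)·(1.2) + (-0.2)·(1.2)) / 4 = 6.2/4 = 1.55
  S[Y,Y] = ((0.2)·(0.2) + (1.2)·(1.2) + (-1.8)·(-1.8) + (0.2)·(0.2) + (0.2)·(0.2)) / 4 = 4.8/4 = 1.2
  S[Y,Z] = ((0.2)·(-0.8) + (1.2)·(0.2) + (-1.8)·(-1.8) + (0.2)·(1.2) + (0.2)·(1.2)) / 4 = 3.8/4 = 0.95
  S[Z,Z] = ((-0.8)·(-0.8) + (0.2)·(0.2) + (-1.8)·(-1.8) + (1.2)·(1.2) + (1.2)·(1.2)) / 4 = 6.8/4 = 1.7

S is symmetric (S[j,i] = S[i,j]). Assembling:

S = [[8.2, 2.3, 1.55],
 [2.3, 1.2, 0.95],
 [1.55, 0.95, 1.7]]


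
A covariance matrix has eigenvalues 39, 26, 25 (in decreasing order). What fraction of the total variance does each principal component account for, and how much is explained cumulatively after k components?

Step 1 — total variance = trace(Sigma) = Σ λ_i = 39 + 26 + 25 = 90.

Step 2 — fraction explained by component i = λ_i / Σ λ:
  PC1: 39/90 = 0.4333
  PC2: 26/90 = 0.2889
  PC3: 25/90 = 0.2778

Step 3 — cumulative fraction after k components = (λ_1 + ... + λ_k) / Σ λ:
  k = 1: 39/90 = 0.4333
  k = 2: (39 + 26)/90 = 65/90 = 0.7222
  k = 3: (39 + 26 + 25)/90 = 90/90 = 1

Summary (fraction, with percent):

explained: PC1 0.4333 (43.33%), PC2 0.2889 (28.89%), PC3 0.2778 (27.78%);  cumulative: 0.4333, 0.7222, 1


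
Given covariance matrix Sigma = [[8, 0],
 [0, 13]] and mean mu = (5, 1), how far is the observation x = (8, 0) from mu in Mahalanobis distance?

Step 1 — centre the observation: (x - mu) = (3, -1).

Step 2 — invert Sigma. det(Sigma) = 8·13 - (0)² = 104.
  Sigma^{-1} = (1/det) · [[d, -b], [-b, a]] = [[0.125, 0],
 [0, 0.0769]].

Step 3 — form the quadratic (x - mu)^T · Sigma^{-1} · (x - mu):
  Sigma^{-1} · (x - mu) = (0.375, -0.0769).
  (x - mu)^T · [Sigma^{-1} · (x - mu)] = (3)·(0.375) + (-1)·(-0.0769) = 1.2019.

Step 4 — take square root: d = √(1.2019) ≈ 1.0963.

d(x, mu) = √(1.2019) ≈ 1.0963


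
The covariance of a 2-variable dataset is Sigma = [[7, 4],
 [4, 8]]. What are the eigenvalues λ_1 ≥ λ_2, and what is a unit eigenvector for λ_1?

Step 1 — characteristic polynomial of 2×2 Sigma:
  det(Sigma - λI) = λ² - trace · λ + det = 0.
  trace = 7 + 8 = 15, det = 7·8 - (4)² = 40.
Step 2 — discriminant:
  Δ = trace² - 4·det = 225 - 160 = 65.
Step 3 — eigenvalues:
  λ = (trace ± √Δ)/2 = (15 ± 8.0623)/2,
  λ_1 = 11.5311,  λ_2 = 3.4689.

Step 4 — unit eigenvector for λ_1: solve (Sigma - λ_1 I)v = 0. First row:
  (7 - 11.5311)·v_x + (4)·v_y = 0, i.e. (-4.5311)·v_x + (4)·v_y = 0,
  so v ∝ (b, λ_1 - a) = (4, 4.5311) = u.
  ||u|| = √((4)² + (4.5311)²) = √(36.5311) ≈ 6.0441,
  v_1 = u/||u|| ≈ (0.6618, 0.7497) (||v_1|| = 1).

λ_1 = 11.5311,  λ_2 = 3.4689;  v_1 ≈ (0.6618, 0.7497)


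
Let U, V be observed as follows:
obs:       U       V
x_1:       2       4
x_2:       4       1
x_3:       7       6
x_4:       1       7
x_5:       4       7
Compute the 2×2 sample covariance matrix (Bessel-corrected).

Step 1 — column means:
  mean(U) = (2 + 4 + 7 + 1 + 4) / 5 = 18/5 = 3.6
  mean(V) = (4 + 1 + 6 + 7 + 7) / 5 = 25/5 = 5

Step 2 — sample covariance S[i,j] = (1/(n-1)) · Σ_k (x_{k,i} - mean_i) · (x_{k,j} - mean_j), with n-1 = 4.
  S[U,U] = ((-1.6)·(-1.6) + (0.4)·(0.4) + (3.4)·(3.4) + (-2.6)·(-2.6) + (0.4)·(0.4)) / 4 = 21.2/4 = 5.3
  S[U,V] = ((-1.6)·(-1) + (0.4)·(-4) + (3.4)·(1) + (-2.6)·(2) + (0.4)·(2)) / 4 = -1/4 = -0.25
  S[V,V] = ((-1)·(-1) + (-4)·(-4) + (1)·(1) + (2)·(2) + (2)·(2)) / 4 = 26/4 = 6.5

S is symmetric (S[j,i] = S[i,j]). Assembling:

S = [[5.3, -0.25],
 [-0.25, 6.5]]


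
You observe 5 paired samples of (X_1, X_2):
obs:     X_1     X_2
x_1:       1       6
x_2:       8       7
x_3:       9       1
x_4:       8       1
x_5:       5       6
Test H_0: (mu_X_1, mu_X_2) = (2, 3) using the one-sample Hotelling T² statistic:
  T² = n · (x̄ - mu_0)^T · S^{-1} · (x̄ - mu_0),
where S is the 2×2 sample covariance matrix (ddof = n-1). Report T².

Step 1 — sample mean vector:
  mean(X_1) = (1 + 8 + 9 + 8 + 5) / 5 = 31/5 = 6.2
  mean(X_2) = (6 + 7 + 1 + 1 + 6) / 5 = 21/5 = 4.2
  x̄ = (6.2, 4.2),  deviation x̄ - mu_0 = (6.2, 4.2) - (2, 3) = (4.2, 1.2).

Step 2 — sample covariance matrix, S[i,j] = (1/(n-1)) · Σ_k (x_{k,i} - mean_i) · (x_{k,j} - mean_j), divisor n-1 = 4:
  S[X_1,X_1] = ((-5.2)·(-5.2) + (1.8)·(1.8) + (2.8)·(2.8) + (1.8)·(1.8) + (-1.2)·(-1.2)) / 4 = 42.8/4 = 10.7
  S[X_1,X_2] = ((-5.2)·(1.8) + (1.8)·(2.8) + (2.8)·(-3.2) + (1.8)·(-3.2) + (-1.2)·(1.8)) / 4 = -21.2/4 = -5.3
  S[X_2,X_2] = ((1.8)·(1.8) + (2.8)·(2.8) + (-3.2)·(-3.2) + (-3.2)·(-3.2) + (1.8)·(1.8)) / 4 = 34.8/4 = 8.7
  S = [[10.7, -5.3],
 [-5.3, 8.7]].

Step 3 — invert S. det(S) = 10.7·8.7 - (-5.3)² = 65.
  S^{-1} = (1/det) · [[d, -b], [-b, a]] = [[0.1338, 0.0815],
 [0.0815, 0.1646]].

Step 4 — quadratic form (x̄ - mu_0)^T · S^{-1} · (x̄ - mu_0):
  S^{-1} · (x̄ - mu_0) = (0.66, 0.54),
  (x̄ - mu_0)^T · [...] = (4.2)·(0.66) + (1.2)·(0.54) = 3.42.

Step 5 — scale by n: T² = 5 · 3.42 = 17.1.

T² ≈ 17.1


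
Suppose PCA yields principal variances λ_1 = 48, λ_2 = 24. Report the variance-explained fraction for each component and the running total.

Step 1 — total variance = trace(Sigma) = Σ λ_i = 48 + 24 = 72.

Step 2 — fraction explained by component i = λ_i / Σ λ:
  PC1: 48/72 = 0.6667
  PC2: 24/72 = 0.3333

Step 3 — cumulative fraction after k components = (λ_1 + ... + λ_k) / Σ λ:
  k = 1: 48/72 = 0.6667
  k = 2: (48 + 24)/72 = 72/72 = 1

Summary (fraction, with percent):

explained: PC1 0.6667 (66.67%), PC2 0.3333 (33.33%);  cumulative: 0.6667, 1


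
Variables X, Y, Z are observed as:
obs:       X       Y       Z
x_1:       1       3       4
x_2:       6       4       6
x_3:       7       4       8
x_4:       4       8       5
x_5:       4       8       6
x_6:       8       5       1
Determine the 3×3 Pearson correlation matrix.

Step 1 — column means:
  mean(X) = (1 + 6 + 7 + 4 + 4 + 8) / 6 = 30/6 = 5
  mean(Y) = (3 + 4 + 4 + 8 + 8 + 5) / 6 = 32/6 = 5.3333
  mean(Z) = (4 + 6 + 8 + 5 + 6 + 1) / 6 = 30/6 = 5

Step 2 — sample variances and covariances s[i,j] = (1/(n-1)) · Σ_k (x_{k,i} - mean_i) · (x_{k,j} - mean_j), with n-1 = 5:
  s[X,X] = ((-4)·(-4) + (1)·(1) + (2)·(2) + (-1)·(-1) + (-1)·(-1) + (3)·(3)) / 5 = 32/5 = 6.4
  s[X,Y] = ((-4)·(-2.3333) + (1)·(-1.3333) + (2)·(-1.3333) + (-1)·(2.6667) + (-1)·(2.6667) + (3)·(-0.3333)) / 5 = -1/5 = -0.2
  s[X,Z] = ((-4)·(-1) + (1)·(1) + (2)·(3) + (-1)·(0) + (-1)·(1) + (3)·(-4)) / 5 = -2/5 = -0.4
  s[Y,Y] = ((-2.3333)·(-2.3333) + (-1.3333)·(-1.3333) + (-1.3333)·(-1.3333) + (2.6667)·(2.6667) + (2.6667)·(2.6667) + (-0.3333)·(-0.3333)) / 5 = 23.3333/5 = 4.6667
  s[Y,Z] = ((-2.3333)·(-1) + (-1.3333)·(1) + (-1.3333)·(3) + (2.6667)·(0) + (2.6667)·(1) + (-0.3333)·(-4)) / 5 = 1/5 = 0.2
  s[Z,Z] = ((-1)·(-1) + (1)·(1) + (3)·(3) + (0)·(0) + (1)·(1) + (-4)·(-4)) / 5 = 28/5 = 5.6
  Sample standard deviations s_i = √(s[i,i]):
  s(X) = √(6.4) = 2.5298
  s(Y) = √(4.6667) = 2.1602
  s(Z) = √(5.6) = 2.3664

Step 3 — r_{ij} = s_{ij} / (s_i · s_j):
  r[X,X] = 1 (diagonal).
  r[X,Y] = -0.2 / (2.5298 · 2.1602) = -0.2 / 5.465 = -0.0366
  r[X,Z] = -0.4 / (2.5298 · 2.3664) = -0.4 / 5.9867 = -0.0668
  r[Y,Y] = 1 (diagonal).
  r[Y,Z] = 0.2 / (2.1602 · 2.3664) = 0.2 / 5.1121 = 0.0391
  r[Z,Z] = 1 (diagonal).

R is symmetric with unit diagonal. Assembling:

R = [[1, -0.0366, -0.0668],
 [-0.0366, 1, 0.0391],
 [-0.0668, 0.0391, 1]]


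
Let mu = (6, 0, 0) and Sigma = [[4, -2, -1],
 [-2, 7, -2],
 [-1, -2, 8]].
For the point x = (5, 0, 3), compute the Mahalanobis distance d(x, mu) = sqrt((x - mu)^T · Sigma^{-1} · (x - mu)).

Step 1 — centre the observation: (x - mu) = (-1, 0, 3).

Step 2 — invert Sigma (cofactor / det for 3×3, or solve directly):
  Sigma^{-1} = [[0.323, 0.1118, 0.0683],
 [0.1118, 0.1925, 0.0621],
 [0.0683, 0.0621, 0.1491]].

Step 3 — form the quadratic (x - mu)^T · Sigma^{-1} · (x - mu):
  Sigma^{-1} · (x - mu) = (-0.118, 0.0745, 0.3789).
  (x - mu)^T · [Sigma^{-1} · (x - mu)] = (-1)·(-0.118) + (0)·(0.0745) + (3)·(0.3789) = 1.2547.

Step 4 — take square root: d = √(1.2547) ≈ 1.1201.

d(x, mu) = √(1.2547) ≈ 1.1201


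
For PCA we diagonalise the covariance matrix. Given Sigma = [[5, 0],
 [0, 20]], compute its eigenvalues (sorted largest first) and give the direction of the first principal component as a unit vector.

Step 1 — characteristic polynomial of 2×2 Sigma:
  det(Sigma - λI) = λ² - trace · λ + det = 0.
  trace = 5 + 20 = 25, det = 5·20 - (0)² = 100.
Step 2 — discriminant:
  Δ = trace² - 4·det = 625 - 400 = 225.
Step 3 — eigenvalues:
  λ = (trace ± √Δ)/2 = (25 ± 15)/2,
  λ_1 = 20,  λ_2 = 5.

Step 4 — unit eigenvector for λ_1: Sigma is diagonal, so its eigenvectors are the coordinate axes. λ_1 = 20 is the diagonal entry on the second coordinate axis, hence
  v_1 = (0, 1) (||v_1|| = 1).

λ_1 = 20,  λ_2 = 5;  v_1 ≈ (0, 1)


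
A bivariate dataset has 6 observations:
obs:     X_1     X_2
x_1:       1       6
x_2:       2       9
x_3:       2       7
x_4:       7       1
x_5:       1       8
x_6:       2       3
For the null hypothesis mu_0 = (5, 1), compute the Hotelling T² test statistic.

Step 1 — sample mean vector:
  mean(X_1) = (1 + 2 + 2 + 7 + 1 + 2) / 6 = 15/6 = 2.5
  mean(X_2) = (6 + 9 + 7 + 1 + 8 + 3) / 6 = 34/6 = 5.6667
  x̄ = (2.5, 5.6667),  deviation x̄ - mu_0 = (2.5, 5.6667) - (5, 1) = (-2.5, 4.6667).

Step 2 — sample covariance matrix, S[i,j] = (1/(n-1)) · Σ_k (x_{k,i} - mean_i) · (x_{k,j} - mean_j), divisor n-1 = 5:
  S[X_1,X_1] = ((-1.5)·(-1.5) + (-0.5)·(-0.5) + (-0.5)·(-0.5) + (4.5)·(4.5) + (-1.5)·(-1.5) + (-0.5)·(-0.5)) / 5 = 25.5/5 = 5.1
  S[X_1,X_2] = ((-1.5)·(0.3333) + (-0.5)·(3.3333) + (-0.5)·(1.3333) + (4.5)·(-4.6667) + (-1.5)·(2.3333) + (-0.5)·(-2.6667)) / 5 = -26/5 = -5.2
  S[X_2,X_2] = ((0.3333)·(0.3333) + (3.3333)·(3.3333) + (1.3333)·(1.3333) + (-4.6667)·(-4.6667) + (2.3333)·(2.3333) + (-2.6667)·(-2.6667)) / 5 = 47.3333/5 = 9.4667
  S = [[5.1, -5.2],
 [-5.2, 9.4667]].

Step 3 — invert S. det(S) = 5.1·9.4667 - (-5.2)² = 21.24.
  S^{-1} = (1/det) · [[d, -b], [-b, a]] = [[0.4457, 0.2448],
 [0.2448, 0.2401]].

Step 4 — quadratic form (x̄ - mu_0)^T · S^{-1} · (x̄ - mu_0):
  S^{-1} · (x̄ - mu_0) = (0.0282, 0.5085),
  (x̄ - mu_0)^T · [...] = (-2.5)·(0.0282) + (4.6667)·(0.5085) = 2.3023.

Step 5 — scale by n: T² = 6 · 2.3023 = 13.8136.

T² ≈ 13.8136


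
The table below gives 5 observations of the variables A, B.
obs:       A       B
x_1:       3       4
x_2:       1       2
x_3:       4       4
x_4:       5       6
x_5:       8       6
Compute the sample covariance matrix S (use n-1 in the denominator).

Step 1 — column means:
  mean(A) = (3 + 1 + 4 + 5 + 8) / 5 = 21/5 = 4.2
  mean(B) = (4 + 2 + 4 + 6 + 6) / 5 = 22/5 = 4.4

Step 2 — sample covariance S[i,j] = (1/(n-1)) · Σ_k (x_{k,i} - mean_i) · (x_{k,j} - mean_j), with n-1 = 4.
  S[A,A] = ((-1.2)·(-1.2) + (-3.2)·(-3.2) + (-0.2)·(-0.2) + (0.8)·(0.8) + (3.8)·(3.8)) / 4 = 26.8/4 = 6.7
  S[A,B] = ((-1.2)·(-0.4) + (-3.2)·(-2.4) + (-0.2)·(-0.4) + (0.8)·(1.6) + (3.8)·(1.6)) / 4 = 15.6/4 = 3.9
  S[B,B] = ((-0.4)·(-0.4) + (-2.4)·(-2.4) + (-0.4)·(-0.4) + (1.6)·(1.6) + (1.6)·(1.6)) / 4 = 11.2/4 = 2.8

S is symmetric (S[j,i] = S[i,j]). Assembling:

S = [[6.7, 3.9],
 [3.9, 2.8]]


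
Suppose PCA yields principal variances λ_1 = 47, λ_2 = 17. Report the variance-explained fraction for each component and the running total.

Step 1 — total variance = trace(Sigma) = Σ λ_i = 47 + 17 = 64.

Step 2 — fraction explained by component i = λ_i / Σ λ:
  PC1: 47/64 = 0.7344
  PC2: 17/64 = 0.2656

Step 3 — cumulative fraction after k components = (λ_1 + ... + λ_k) / Σ λ:
  k = 1: 47/64 = 0.7344
  k = 2: (47 + 17)/64 = 64/64 = 1

Summary (fraction, with percent):

explained: PC1 0.7344 (73.44%), PC2 0.2656 (26.56%);  cumulative: 0.7344, 1


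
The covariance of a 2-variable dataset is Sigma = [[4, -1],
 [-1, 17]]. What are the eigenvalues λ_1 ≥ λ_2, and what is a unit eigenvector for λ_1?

Step 1 — characteristic polynomial of 2×2 Sigma:
  det(Sigma - λI) = λ² - trace · λ + det = 0.
  trace = 4 + 17 = 21, det = 4·17 - (-1)² = 67.
Step 2 — discriminant:
  Δ = trace² - 4·det = 441 - 268 = 173.
Step 3 — eigenvalues:
  λ = (trace ± √Δ)/2 = (21 ± 13.1529)/2,
  λ_1 = 17.0765,  λ_2 = 3.9235.

Step 4 — unit eigenvector for λ_1: solve (Sigma - λ_1 I)v = 0. First row:
  (4 - 17.0765)·v_x + (-1)·v_y = 0, i.e. (-13.0765)·v_x + (-1)·v_y = 0,
  so v ∝ (b, λ_1 - a) = (-1, 13.0765); multiply by -1 so the first entry is positive: u = (1, -13.0765).
  ||u|| = √((1)² + (-13.0765)²) = √(171.9942) ≈ 13.1147,
  v_1 = u/||u|| ≈ (0.0763, -0.9971) (||v_1|| = 1).

λ_1 = 17.0765,  λ_2 = 3.9235;  v_1 ≈ (0.0763, -0.9971)


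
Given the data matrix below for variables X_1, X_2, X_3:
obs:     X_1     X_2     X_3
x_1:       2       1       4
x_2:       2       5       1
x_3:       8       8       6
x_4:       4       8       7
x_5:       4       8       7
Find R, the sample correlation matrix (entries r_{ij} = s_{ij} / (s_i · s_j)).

Step 1 — column means:
  mean(X_1) = (2 + 2 + 8 + 4 + 4) / 5 = 20/5 = 4
  mean(X_2) = (1 + 5 + 8 + 8 + 8) / 5 = 30/5 = 6
  mean(X_3) = (4 + 1 + 6 + 7 + 7) / 5 = 25/5 = 5

Step 2 — sample variances and covariances s[i,j] = (1/(n-1)) · Σ_k (x_{k,i} - mean_i) · (x_{k,j} - mean_j), with n-1 = 4:
  s[X_1,X_1] = ((-2)·(-2) + (-2)·(-2) + (4)·(4) + (0)·(0) + (0)·(0)) / 4 = 24/4 = 6
  s[X_1,X_2] = ((-2)·(-5) + (-2)·(-1) + (4)·(2) + (0)·(2) + (0)·(2)) / 4 = 20/4 = 5
  s[X_1,X_3] = ((-2)·(-1) + (-2)·(-4) + (4)·(1) + (0)·(2) + (0)·(2)) / 4 = 14/4 = 3.5
  s[X_2,X_2] = ((-5)·(-5) + (-1)·(-1) + (2)·(2) + (2)·(2) + (2)·(2)) / 4 = 38/4 = 9.5
  s[X_2,X_3] = ((-5)·(-1) + (-1)·(-4) + (2)·(1) + (2)·(2) + (2)·(2)) / 4 = 19/4 = 4.75
  s[X_3,X_3] = ((-1)·(-1) + (-4)·(-4) + (1)·(1) + (2)·(2) + (2)·(2)) / 4 = 26/4 = 6.5
  Sample standard deviations s_i = √(s[i,i]):
  s(X_1) = √(6) = 2.4495
  s(X_2) = √(9.5) = 3.0822
  s(X_3) = √(6.5) = 2.5495

Step 3 — r_{ij} = s_{ij} / (s_i · s_j):
  r[X_1,X_1] = 1 (diagonal).
  r[X_1,X_2] = 5 / (2.4495 · 3.0822) = 5 / 7.5498 = 0.6623
  r[X_1,X_3] = 3.5 / (2.4495 · 2.5495) = 3.5 / 6.245 = 0.5604
  r[X_2,X_2] = 1 (diagonal).
  r[X_2,X_3] = 4.75 / (3.0822 · 2.5495) = 4.75 / 7.8581 = 0.6045
  r[X_3,X_3] = 1 (diagonal).

R is symmetric with unit diagonal. Assembling:

R = [[1, 0.6623, 0.5604],
 [0.6623, 1, 0.6045],
 [0.5604, 0.6045, 1]]


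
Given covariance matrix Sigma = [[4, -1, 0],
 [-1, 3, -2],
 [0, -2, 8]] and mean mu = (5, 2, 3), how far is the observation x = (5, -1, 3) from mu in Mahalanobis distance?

Step 1 — centre the observation: (x - mu) = (0, -3, 0).

Step 2 — invert Sigma (cofactor / det for 3×3, or solve directly):
  Sigma^{-1} = [[0.2778, 0.1111, 0.0278],
 [0.1111, 0.4444, 0.1111],
 [0.0278, 0.1111, 0.1528]].

Step 3 — form the quadratic (x - mu)^T · Sigma^{-1} · (x - mu):
  Sigma^{-1} · (x - mu) = (-0.3333, -1.3333, -0.3333).
  (x - mu)^T · [Sigma^{-1} · (x - mu)] = (0)·(-0.3333) + (-3)·(-1.3333) + (0)·(-0.3333) = 4.

Step 4 — take square root: d = √(4) ≈ 2.

d(x, mu) = √(4) ≈ 2


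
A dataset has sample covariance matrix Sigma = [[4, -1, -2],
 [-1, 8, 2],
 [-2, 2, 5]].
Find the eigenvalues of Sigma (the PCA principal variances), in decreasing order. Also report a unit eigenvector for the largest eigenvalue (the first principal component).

Step 1 — characteristic polynomial p(λ) = det(λI - Sigma) = λ³ - tr·λ² + c_1·λ - det, where tr = trace, c_1 = sum of the principal 2×2 minors, det = det(Sigma):
  tr = 4 + 8 + 5 = 17,
  c_1 = (4·8 - (-1)²) + (4·5 - (-2)²) + (8·5 - (2)²) = 31 + 16 + 36 = 83,
  det = 4·(8·5 - (2)²) - (-1)·((-1)·5 - (2)·(-2)) + (-2)·((-1)·(2) - 8·(-2)) = 4·(36) - (-1)·(-1) + (-2)·(14) = 115.
  So p(λ) = λ³ - 17λ² + 83λ - 115.
Step 2 — look for an integer root (rational root theorem: any rational root is an integer divisor of 115). Testing λ = 5:
  p(5) = 125 - 425 + 415 - 115 = 0  ✓
  Dividing out (λ - 5): p(λ) = (λ - 5)(λ² - 12λ + 23).
Step 3 — remaining eigenvalues from the quadratic λ² - 12λ + 23 = 0:
  Δ = 12² - 4·23 = 144 - 92 = 52,  λ = (12 ± √52)/2 = (12 ± 7.2111)/2 ≈ 9.6056 or 2.3944.
  Sorted: λ_1 = 9.6056,  λ_2 = 5,  λ_3 = 2.3944  (check: sum = 17 = tr ✓).

Step 4 — unit eigenvector for λ_1 ≈ 9.6056: v spans the null space of (Sigma - λ_1 I), whose rows are
  r_1 = (-5.6056, -1, -2),  r_2 = (-1, -1.6056, 2),  r_3 = (-2, 2, -4.6056).
  v is orthogonal to every row, so take v ∝ r_1 × r_2 = ((-1)·(2) - (-2)·(-1.6056), (-2)·(-1) - (-5.6056)·(2), (-5.6056)·(-1.6056) - (-1)·(-1)) ≈ (-5.2111, 13.2111, 8).
  Rescale (multiply by -1 so the first nonzero entry is positive): u = (5.2111, -13.2111, -8).
  ||u|| = √((5.2111)² + (-13.2111)² + (-8)²) = √(265.6888) ≈ 16.3,  v_1 = u/||u|| ≈ (0.3197, -0.8105, -0.4908) (||v_1|| = 1).

λ_1 = 9.6056,  λ_2 = 5,  λ_3 = 2.3944;  v_1 ≈ (0.3197, -0.8105, -0.4908)


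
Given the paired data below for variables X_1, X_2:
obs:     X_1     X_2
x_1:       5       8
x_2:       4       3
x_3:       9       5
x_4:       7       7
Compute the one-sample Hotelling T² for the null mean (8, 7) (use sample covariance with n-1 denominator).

Step 1 — sample mean vector:
  mean(X_1) = (5 + 4 + 9 + 7) / 4 = 25/4 = 6.25
  mean(X_2) = (8 + 3 + 5 + 7) / 4 = 23/4 = 5.75
  x̄ = (6.25, 5.75),  deviation x̄ - mu_0 = (6.25, 5.75) - (8, 7) = (-1.75, -1.25).

Step 2 — sample covariance matrix, S[i,j] = (1/(n-1)) · Σ_k (x_{k,i} - mean_i) · (x_{k,j} - mean_j), divisor n-1 = 3:
  S[X_1,X_1] = ((-1.25)·(-1.25) + (-2.25)·(-2.25) + (2.75)·(2.75) + (0.75)·(0.75)) / 3 = 14.75/3 = 4.9167
  S[X_1,X_2] = ((-1.25)·(2.25) + (-2.25)·(-2.75) + (2.75)·(-0.75) + (0.75)·(1.25)) / 3 = 2.25/3 = 0.75
  S[X_2,X_2] = ((2.25)·(2.25) + (-2.75)·(-2.75) + (-0.75)·(-0.75) + (1.25)·(1.25)) / 3 = 14.75/3 = 4.9167
  S = [[4.9167, 0.75],
 [0.75, 4.9167]].

Step 3 — invert S. det(S) = 4.9167·4.9167 - (0.75)² = 23.6111.
  S^{-1} = (1/det) · [[d, -b], [-b, a]] = [[0.2082, -0.0318],
 [-0.0318, 0.2082]].

Step 4 — quadratic form (x̄ - mu_0)^T · S^{-1} · (x̄ - mu_0):
  S^{-1} · (x̄ - mu_0) = (-0.3247, -0.2047),
  (x̄ - mu_0)^T · [...] = (-1.75)·(-0.3247) + (-1.25)·(-0.2047) = 0.8241.

Step 5 — scale by n: T² = 4 · 0.8241 = 3.2965.

T² ≈ 3.2965


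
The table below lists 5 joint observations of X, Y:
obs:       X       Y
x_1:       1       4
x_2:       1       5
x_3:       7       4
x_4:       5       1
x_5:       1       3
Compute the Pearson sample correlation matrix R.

Step 1 — column means:
  mean(X) = (1 + 1 + 7 + 5 + 1) / 5 = 15/5 = 3
  mean(Y) = (4 + 5 + 4 + 1 + 3) / 5 = 17/5 = 3.4

Step 2 — sample variances and covariances s[i,j] = (1/(n-1)) · Σ_k (x_{k,i} - mean_i) · (x_{k,j} - mean_j), with n-1 = 4:
  s[X,X] = ((-2)·(-2) + (-2)·(-2) + (4)·(4) + (2)·(2) + (-2)·(-2)) / 4 = 32/4 = 8
  s[X,Y] = ((-2)·(0.6) + (-2)·(1.6) + (4)·(0.6) + (2)·(-2.4) + (-2)·(-0.4)) / 4 = -6/4 = -1.5
  s[Y,Y] = ((0.6)·(0.6) + (1.6)·(1.6) + (0.6)·(0.6) + (-2.4)·(-2.4) + (-0.4)·(-0.4)) / 4 = 9.2/4 = 2.3
  Sample standard deviations s_i = √(s[i,i]):
  s(X) = √(8) = 2.8284
  s(Y) = √(2.3) = 1.5166

Step 3 — r_{ij} = s_{ij} / (s_i · s_j):
  r[X,X] = 1 (diagonal).
  r[X,Y] = -1.5 / (2.8284 · 1.5166) = -1.5 / 4.2895 = -0.3497
  r[Y,Y] = 1 (diagonal).

R is symmetric with unit diagonal. Assembling:

R = [[1, -0.3497],
 [-0.3497, 1]]
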